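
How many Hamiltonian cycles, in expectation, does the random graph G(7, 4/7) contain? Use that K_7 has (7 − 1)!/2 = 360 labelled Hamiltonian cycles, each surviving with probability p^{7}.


K_7 has (7 − 1)!/2 = 360 labelled Hamiltonian cycles.
For each such Hamiltonian cycle H, let X_H = 1 if all 7 edges of H are present in G. Then P[X_H = 1] = p^{7} = (4/7)^{7} = 16384/823543.
By linearity: E[X] = Σ_H E[X_H] = 360 · p^{7} = 360 · 16384/823543 = 5898240/823543.
Numerically: E[X] ≈ 7.16.

E[X] = 360 · (4/7)^{7} = 5898240/823543 ≈ 7.16.


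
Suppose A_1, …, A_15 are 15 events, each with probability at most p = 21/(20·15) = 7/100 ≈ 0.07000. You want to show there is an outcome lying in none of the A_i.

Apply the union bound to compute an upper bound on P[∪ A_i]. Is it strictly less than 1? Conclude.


Union bound: P[∪_{i=1}^{15} A_i] ≤ Σ_i P[A_i] ≤ 15·p = 15·(7/100) = 21/20.
Numerically: 21/20 ≈ 1.05000.
Is 21/20 < 1? NO.
Since the bound 21/20 is ≥ 1, the union bound is uninformative here; it does NOT by itself certify existence.

15·p = 21/20 ≈ 1.05000; existence NOT certified by the union bound.


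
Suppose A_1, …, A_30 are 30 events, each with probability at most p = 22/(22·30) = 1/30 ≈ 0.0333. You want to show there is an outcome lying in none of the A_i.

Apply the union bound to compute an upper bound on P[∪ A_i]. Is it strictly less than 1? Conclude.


Union bound: P[∪_{i=1}^{30} A_i] ≤ Σ_i P[A_i] ≤ 30·p = 30·(1/30) = 1.
Numerically: 1 ≈ 1.0000.
Is 1 < 1? NO.
Since the bound 1 is ≥ 1, the union bound is uninformative here; it does NOT by itself certify existence.

30·p = 1 ≈ 1.0000; existence NOT certified by the union bound.


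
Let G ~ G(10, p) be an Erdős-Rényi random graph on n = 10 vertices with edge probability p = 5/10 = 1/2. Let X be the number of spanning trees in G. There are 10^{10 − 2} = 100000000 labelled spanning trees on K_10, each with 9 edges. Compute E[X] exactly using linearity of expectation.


K_10 has 10^{10 − 2} = 100000000 labelled spanning trees.
For each such spanning tree H, let X_H = 1 if all 9 edges of H are present in G. Then P[X_H = 1] = p^{9} = (1/2)^{9} = 1/512.
By linearity: E[X] = Σ_H E[X_H] = 100000000 · p^{9} = 100000000 · 1/512 = 390625/2.
Numerically: E[X] ≈ 1.95e+05.

E[X] = 100000000 · (1/2)^{9} = 390625/2 ≈ 1.95e+05.


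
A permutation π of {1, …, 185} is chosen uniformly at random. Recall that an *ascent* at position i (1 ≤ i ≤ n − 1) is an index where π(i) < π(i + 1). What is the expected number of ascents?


Write X = Σ X_I over i = 1, …, 184, with X_I the indicator of one ascent.
There are 184 indicators.
For each fixed i, the pair (π(i), π(i+1)) is a uniformly random ordered pair of distinct values from {1, …, 185}; by symmetry P[π(i) < π(i+1)] = 1/2.
By linearity: E[X] = 184 · (1/2) = (185 − 1) · (1/2) = 92 ≈ 92.00000.

E[X] = 92 = 92.00000.


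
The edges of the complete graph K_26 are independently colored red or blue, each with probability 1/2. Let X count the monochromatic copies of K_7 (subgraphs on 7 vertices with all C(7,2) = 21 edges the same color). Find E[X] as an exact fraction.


Let X = Σ_S X_S over the C(26, 7) = 657800 subsets S of size 7, where X_S = 1 if the K_7 on S is monochromatic.
For a fixed S, the K_7 on S has C(7, 2) = 21 edges. P[all 21 edges red] = (1/2)^21, and likewise for blue, so P[monochromatic] = 2·(1/2)^21 = 2^{1 − 21} = 1/1048576.
By linearity: E[X] = C(26, 7) · 2^{1 − 21} = 657800 · 1/1048576 = 82225/131072.
Numerically: E[X] ≈ 0.627327.

E[X] = C(26,7)·2^(1−C(7,2)) = 82225/131072 ≈ 0.627327.


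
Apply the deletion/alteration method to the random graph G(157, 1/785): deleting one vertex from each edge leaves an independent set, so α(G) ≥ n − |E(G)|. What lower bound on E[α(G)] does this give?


E[|E(G)|] = C(157, 2)·p = 12246 · (1/785) = 78/5.
E[α(G)] ≥ n − E[|E(G)|] = 157 − 78/5 = 707/5.
Numerically: ≈ 141.400000.
(This is only a lower bound; the true E[α(G)] may be larger.)

E[α(G)] ≥ 707/5 ≈ 141.400000.


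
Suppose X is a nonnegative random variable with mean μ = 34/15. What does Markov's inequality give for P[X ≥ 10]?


μ = E[X] = 34/15, a = 10.
Markov: P[X ≥ 10] ≤ μ/a = (34/15)/10 = 17/75.
Numerically: ≈ 0.226667.
(Since a = 10 > μ = 2.266667, the bound 17/75 is < 1 and informative.)

P[X ≥ 10] ≤ 17/75 ≈ 0.226667.


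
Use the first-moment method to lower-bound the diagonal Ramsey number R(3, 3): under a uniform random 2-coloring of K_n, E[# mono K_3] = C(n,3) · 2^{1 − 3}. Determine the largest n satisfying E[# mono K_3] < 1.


We need C(n, 3) · 2^{1 − 3} < 1, i.e. C(n, 3) < 2^{3 − 1} = 4.
Check values of n near the boundary:
  n = 3: C(3, 3) = 1; 1 < 4? YES
  n = 4: C(4, 3) = 4; 4 < 4? NO
The largest n with C(n, 3) < 4 is n = 3 (where E[X] = 1/4 ≈ 0.250). Hence R(3, 3) > 3, i.e. R(3, 3) ≥ 4.

Largest n = 3; hence R(3, 3) > 3.


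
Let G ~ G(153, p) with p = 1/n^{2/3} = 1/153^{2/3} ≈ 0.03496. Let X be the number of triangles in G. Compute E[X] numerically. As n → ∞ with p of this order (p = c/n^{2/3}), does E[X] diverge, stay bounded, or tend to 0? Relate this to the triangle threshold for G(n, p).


Number of potential triangles: C(153, 3) = 585276.
Each occurs with probability p³ ≈ (0.03496)³ ≈ 4.271861e-05.
By linearity: E[X] = C(153, 3)·p³ ≈ 585276 · 4.271861e-05 ≈ 25.0022.
Since α = 2/3 < 1, p = c/n^{2/3} ≫ 1/n is above the triangle threshold p ~ 1/n. Asymptotically E[X] ~ (c³/6)·n^{3(1−α)} = (1³/6)·n^{1} → ∞; triangles are abundant w.h.p.

E[X] ≈ 25.0022; in regime p = Θ(1/n^{2/3}) E[X] diverges (above the triangle threshold p ~ 1/n).


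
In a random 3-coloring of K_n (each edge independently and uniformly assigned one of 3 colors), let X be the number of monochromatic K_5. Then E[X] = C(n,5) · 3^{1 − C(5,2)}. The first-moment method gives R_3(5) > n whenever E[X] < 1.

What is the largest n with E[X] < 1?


We need C(n, 5) · 3^{1 − 10} < 1, i.e. C(n, 5) < 3^{10 − 1} = 19683.
Check values of n near the boundary:
  n = 18: C(18, 5) = 8568; 8568 < 19683? YES
  n = 19: C(19, 5) = 11628; 11628 < 19683? YES
  n = 20: C(20, 5) = 15504; 15504 < 19683? YES
  n = 21: C(21, 5) = 20349; 20349 < 19683? NO
  n = 22: C(22, 5) = 26334; 26334 < 19683? NO
The largest n with C(n, 5) < 19683 is n = 20 (where E[X] = 5168/6561 ≈ 0.7877). Hence R_3(5) > 20, i.e. R_3(5) ≥ 21.

Largest n = 20; hence R_3(5) > 20.


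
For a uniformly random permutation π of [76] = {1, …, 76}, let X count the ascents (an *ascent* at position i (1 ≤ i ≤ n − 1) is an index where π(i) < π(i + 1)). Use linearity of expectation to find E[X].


Write X = Σ X_I over i = 1, …, 75, with X_I the indicator of one ascent.
There are 75 indicators.
For each fixed i, the pair (π(i), π(i+1)) is a uniformly random ordered pair of distinct values from {1, …, 76}; by symmetry P[π(i) < π(i+1)] = 1/2.
By linearity: E[X] = 75 · (1/2) = (76 − 1) · (1/2) = 75/2 ≈ 37.50000.

E[X] = 75/2 = 37.50000.


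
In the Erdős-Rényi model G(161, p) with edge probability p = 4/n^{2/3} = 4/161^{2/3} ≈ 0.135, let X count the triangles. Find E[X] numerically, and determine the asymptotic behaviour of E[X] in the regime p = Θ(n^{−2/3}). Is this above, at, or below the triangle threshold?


Number of potential triangles: C(161, 3) = 682640.
Each occurs with probability p³ ≈ (0.135)³ ≈ 2.46904e-03.
By linearity: E[X] = C(161, 3)·p³ ≈ 682640 · 2.46904e-03 ≈ 1685.466.
Since α = 2/3 < 1, p = c/n^{2/3} ≫ 1/n is above the triangle threshold p ~ 1/n. Asymptotically E[X] ~ (c³/6)·n^{3(1−α)} = (4³/6)·n^{1} → ∞; triangles are abundant w.h.p.

E[X] ≈ 1685.466; in regime p = Θ(1/n^{2/3}) E[X] diverges (above the triangle threshold p ~ 1/n).


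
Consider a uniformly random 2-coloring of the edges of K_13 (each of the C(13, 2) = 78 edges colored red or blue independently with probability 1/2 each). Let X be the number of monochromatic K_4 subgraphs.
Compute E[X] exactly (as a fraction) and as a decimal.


Let X = Σ_S X_S over the C(13, 4) = 715 subsets S of size 4, where X_S = 1 if the K_4 on S is monochromatic.
For a fixed S, the K_4 on S has C(4, 2) = 6 edges. P[all 6 edges red] = (1/2)^6, and likewise for blue, so P[monochromatic] = 2·(1/2)^6 = 2^{1 − 6} = 1/32.
By linearity: E[X] = C(13, 4) · 2^{1 − 6} = 715 · 1/32 = 715/32.
Numerically: E[X] ≈ 22.34375.

E[X] = C(13,4)·2^(1−C(4,2)) = 715/32 ≈ 22.34375.


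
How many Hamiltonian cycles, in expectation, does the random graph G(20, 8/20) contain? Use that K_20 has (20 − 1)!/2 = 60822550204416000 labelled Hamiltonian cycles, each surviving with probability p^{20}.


K_20 has (20 − 1)!/2 = 60822550204416000 labelled Hamiltonian cycles.
For each such Hamiltonian cycle H, let X_H = 1 if all 20 edges of H are present in G. Then P[X_H = 1] = p^{20} = (2/5)^{20} = 1048576/95367431640625.
By linearity of expectation: E[X] = Σ_H E[X_H] = 60822550204416000 · p^{20} = 60822550204416000 · 1048576/95367431640625 = 510216531225165692928/762939453125.
Numerically: E[X] ≈ 6.6875e+08.

E[X] = 60822550204416000 · (2/5)^{20} = 510216531225165692928/762939453125 ≈ 6.6875e+08.


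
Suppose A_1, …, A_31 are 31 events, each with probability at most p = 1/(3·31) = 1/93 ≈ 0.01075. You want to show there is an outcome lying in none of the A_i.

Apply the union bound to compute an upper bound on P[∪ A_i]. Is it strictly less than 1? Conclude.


Union bound: P[∪_{i=1}^{31} A_i] ≤ Σ_i P[A_i] ≤ 31·p = 31·(1/93) = 1/3.
Numerically: 1/3 ≈ 0.33333.
Is 1/3 < 1? YES.
Since P[∪ A_i] ≤ 1/3 < 1, the complement has P[∩ A_i^c] ≥ 1 − 1/3 = 2/3 > 0, so some outcome avoids every A_i.

31·p = 1/3 ≈ 0.33333; existence CERTIFIED by the union bound.


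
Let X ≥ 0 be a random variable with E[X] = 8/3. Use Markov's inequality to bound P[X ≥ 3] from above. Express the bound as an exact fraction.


μ = E[X] = 8/3, a = 3.
Markov: P[X ≥ 3] ≤ μ/a = (8/3)/3 = 8/9.
Numerically: ≈ 0.8889.
(Since a = 3 > μ = 2.6667, the bound 8/9 is < 1 and informative.)

P[X ≥ 3] ≤ 8/9 ≈ 0.8889.


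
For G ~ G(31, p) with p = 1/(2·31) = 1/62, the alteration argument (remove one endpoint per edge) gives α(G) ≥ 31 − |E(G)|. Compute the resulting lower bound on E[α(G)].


E[|E(G)|] = C(31, 2)·p = 465 · (1/62) = 15/2.
E[α(G)] ≥ n − E[|E(G)|] = 31 − 15/2 = 47/2.
Numerically: ≈ 23.500.
(This is only a lower bound; the true E[α(G)] may be larger.)

E[α(G)] ≥ 47/2 ≈ 23.500.


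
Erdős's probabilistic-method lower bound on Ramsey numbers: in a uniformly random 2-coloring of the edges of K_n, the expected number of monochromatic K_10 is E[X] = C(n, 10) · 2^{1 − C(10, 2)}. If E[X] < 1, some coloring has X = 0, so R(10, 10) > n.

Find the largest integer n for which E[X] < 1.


We need C(n, 10) · 2^{1 − 45} < 1, i.e. C(n, 10) < 2^{45 − 1} = 17592186044416.
Check values of n near the boundary:
  n = 96: C(96, 10) = 11279926456656; 11279926456656 < 17592186044416? YES
  n = 97: C(97, 10) = 12576469727536; 12576469727536 < 17592186044416? YES
  n = 98: C(98, 10) = 14005614014756; 14005614014756 < 17592186044416? YES
  n = 99: C(99, 10) = 15579278510796; 15579278510796 < 17592186044416? YES
  n = 100: C(100, 10) = 17310309456440; 17310309456440 < 17592186044416? YES
  n = 101: C(101, 10) = 19212541264840; 19212541264840 < 17592186044416? NO
The largest n with C(n, 10) < 17592186044416 is n = 100 (where E[X] = 2163788682055/2199023255552 ≈ 0.98398). Hence R(10, 10) > 100, i.e. R(10, 10) ≥ 101.

Largest n = 100; hence R(10, 10) > 100.


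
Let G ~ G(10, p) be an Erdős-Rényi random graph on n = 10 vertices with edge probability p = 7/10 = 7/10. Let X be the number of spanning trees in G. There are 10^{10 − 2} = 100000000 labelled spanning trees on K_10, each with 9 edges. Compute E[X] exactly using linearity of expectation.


K_10 has 10^{10 − 2} = 100000000 labelled spanning trees.
For each such spanning tree H, let X_H = 1 if all 9 edges of H are present in G. Then P[X_H = 1] = p^{9} = (7/10)^{9} = 40353607/1000000000.
By linearity of expectation: E[X] = Σ_H E[X_H] = 100000000 · p^{9} = 100000000 · 40353607/1000000000 = 40353607/10.
Numerically: E[X] ≈ 4.0354e+06.

E[X] = 100000000 · (7/10)^{9} = 40353607/10 ≈ 4.0354e+06.


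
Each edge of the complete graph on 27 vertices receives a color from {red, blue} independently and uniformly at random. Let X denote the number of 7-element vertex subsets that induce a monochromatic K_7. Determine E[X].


Let X = Σ_S X_S over the C(27, 7) = 888030 subsets S of size 7, where X_S = 1 if the K_7 on S is monochromatic.
For a fixed S, the K_7 on S has C(7, 2) = 21 edges. P[all 21 edges red] = (1/2)^21, and likewise for blue, so P[monochromatic] = 2·(1/2)^21 = 2^{1 − 21} = 1/1048576.
By linearity: E[X] = C(27, 7) · 2^{1 − 21} = 888030 · 1/1048576 = 444015/524288.
Numerically: E[X] ≈ 0.847.

E[X] = C(27,7)·2^(1−C(7,2)) = 444015/524288 ≈ 0.847.


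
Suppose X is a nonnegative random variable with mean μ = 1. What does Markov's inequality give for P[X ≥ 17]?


μ = E[X] = 1, a = 17.
Markov: P[X ≥ 17] ≤ μ/a = (1)/17 = 1/17.
Numerically: ≈ 0.059.
(Since a = 17 > μ = 1.000, the bound 1/17 is < 1 and informative.)

P[X ≥ 17] ≤ 1/17 ≈ 0.059.


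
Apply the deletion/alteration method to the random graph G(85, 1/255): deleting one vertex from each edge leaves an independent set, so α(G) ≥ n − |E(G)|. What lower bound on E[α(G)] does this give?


E[|E(G)|] = C(85, 2)·p = 3570 · (1/255) = 14.
E[α(G)] ≥ n − E[|E(G)|] = 85 − 14 = 71.
Numerically: ≈ 71.000.
(This is only a lower bound; the true E[α(G)] may be larger.)

E[α(G)] ≥ 71 ≈ 71.000.


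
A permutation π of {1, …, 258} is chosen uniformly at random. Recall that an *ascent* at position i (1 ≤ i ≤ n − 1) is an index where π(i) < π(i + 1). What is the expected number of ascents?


Write X = Σ X_I over i = 1, …, 257, with X_I the indicator of one ascent.
There are 257 indicators.
For each fixed i, the pair (π(i), π(i+1)) is a uniformly random ordered pair of distinct values from {1, …, 258}; by symmetry P[π(i) < π(i+1)] = 1/2.
By linearity: E[X] = 257 · (1/2) = (258 − 1) · (1/2) = 257/2 ≈ 128.5000.

E[X] = 257/2 = 128.5000.


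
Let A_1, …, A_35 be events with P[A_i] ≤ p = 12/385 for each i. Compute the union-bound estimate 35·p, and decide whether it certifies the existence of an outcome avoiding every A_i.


Union bound: P[∪_{i=1}^{35} A_i] ≤ Σ_i P[A_i] ≤ 35·p = 35·(12/385) = 12/11.
Numerically: 12/11 ≈ 1.0909.
Is 12/11 < 1? NO.
Since the bound 12/11 is ≥ 1, the union bound is uninformative here; it does NOT by itself certify existence.

35·p = 12/11 ≈ 1.0909; existence NOT certified by the union bound.


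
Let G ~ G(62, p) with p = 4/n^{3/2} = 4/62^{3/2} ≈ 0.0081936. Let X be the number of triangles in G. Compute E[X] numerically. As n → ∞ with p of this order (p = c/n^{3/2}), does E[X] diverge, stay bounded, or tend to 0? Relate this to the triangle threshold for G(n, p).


Number of potential triangles: C(62, 3) = 37820.
Each occurs with probability p³ ≈ (0.0081936)³ ≈ 5.5006925e-07.
By linearity: E[X] = C(62, 3)·p³ ≈ 37820 · 5.5006925e-07 ≈ 0.02080.
Since α = 3/2 > 1, p = c/n^{3/2} = o(1/n) is below the triangle threshold p ~ 1/n. Asymptotically E[X] ~ (c³/6)·n^{3(1−α)} = (4³/6)·n^{-1.5} → 0, so by Markov's inequality G has no triangles w.h.p.

E[X] ≈ 0.02080; in regime p = Θ(1/n^{3/2}) E[X] tends to 0 (below the triangle threshold p ~ 1/n).


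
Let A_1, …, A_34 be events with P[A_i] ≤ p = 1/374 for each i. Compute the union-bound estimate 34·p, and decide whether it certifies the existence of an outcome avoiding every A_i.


Union bound: P[∪_{i=1}^{34} A_i] ≤ Σ_i P[A_i] ≤ 34·p = 34·(1/374) = 1/11.
Numerically: 1/11 ≈ 0.0909091.
Is 1/11 < 1? YES.
Since P[∪ A_i] ≤ 1/11 < 1, the complement has P[∩ A_i^c] ≥ 1 − 1/11 = 10/11 > 0, so some outcome avoids every A_i.

34·p = 1/11 ≈ 0.0909091; existence CERTIFIED by the union bound.


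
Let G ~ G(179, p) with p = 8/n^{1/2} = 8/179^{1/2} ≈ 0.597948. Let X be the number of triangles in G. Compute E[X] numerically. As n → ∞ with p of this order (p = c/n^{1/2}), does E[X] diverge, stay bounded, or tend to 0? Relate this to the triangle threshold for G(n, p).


Number of potential triangles: C(179, 3) = 939929.
Each occurs with probability p³ ≈ (0.597948)³ ≈ 2.13791490e-01.
By linearity: E[X] = C(179, 3)·p³ ≈ 939929 · 2.13791490e-01 ≈ 200948.821608.
Since α = 1/2 < 1, p = c/n^{1/2} ≫ 1/n is above the triangle threshold p ~ 1/n. Asymptotically E[X] ~ (c³/6)·n^{3(1−α)} = (8³/6)·n^{1.5} → ∞; triangles are abundant w.h.p.

E[X] ≈ 200948.821608; in regime p = Θ(1/n^{1/2}) E[X] diverges (above the triangle threshold p ~ 1/n).


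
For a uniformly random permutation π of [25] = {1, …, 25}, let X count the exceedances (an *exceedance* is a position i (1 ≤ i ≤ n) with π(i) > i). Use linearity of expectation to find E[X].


Write X = Σ_{i=1}^{25} X_i, where X_i = 1_{π(i) > i}.
For each fixed i, π(i) is uniform over {1, …, 25} (marginal of a uniform permutation), so P[π(i) > i] = (n − i)/n. Summing: Σ_{i=1}^{25} (n − i)/n = (0 + 1 + … + 24)/25 = 25(25 − 1)/(2·25) = (25 − 1)/2.
Hence E[X] = Σ_{i=1}^{25} (25 − i)/25 = 12 ≈ 12.000000.

E[X] = 12 = 12.000000.


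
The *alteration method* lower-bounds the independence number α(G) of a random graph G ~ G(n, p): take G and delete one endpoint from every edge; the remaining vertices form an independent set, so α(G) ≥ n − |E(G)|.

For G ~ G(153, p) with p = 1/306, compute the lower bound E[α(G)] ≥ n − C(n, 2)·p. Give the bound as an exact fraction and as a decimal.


E[|E(G)|] = C(153, 2)·p = 11628 · (1/306) = 38.
E[α(G)] ≥ n − E[|E(G)|] = 153 − 38 = 115.
Numerically: ≈ 115.000.
(This is only a lower bound; the true E[α(G)] may be larger.)

E[α(G)] ≥ 115 ≈ 115.000.


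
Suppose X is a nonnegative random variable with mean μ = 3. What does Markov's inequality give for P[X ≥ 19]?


μ = E[X] = 3, a = 19.
Markov: P[X ≥ 19] ≤ μ/a = (3)/19 = 3/19.
Numerically: ≈ 0.1579.
(Since a = 19 > μ = 3.0000, the bound 3/19 is < 1 and informative.)

P[X ≥ 19] ≤ 3/19 ≈ 0.1579.


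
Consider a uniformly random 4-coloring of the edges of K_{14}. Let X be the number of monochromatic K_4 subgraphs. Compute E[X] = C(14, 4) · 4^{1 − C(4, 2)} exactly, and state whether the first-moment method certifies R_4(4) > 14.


E[X] = C(14, 4) · 4^{1 − 6} = 1001 · 4^{−5} = 1001/1024.
As a reduced fraction: E[X] = 1001/1024 ≈ 0.97754.
Is E[X] < 1? YES.
Since E[X] < 1, there exists a 4-coloring of K_{14} with no monochromatic K_4; hence R_4(4) > 14.

E[X] = 1001/1024 ≈ 0.97754; E[X] < 1, so R_4(4) > 14.


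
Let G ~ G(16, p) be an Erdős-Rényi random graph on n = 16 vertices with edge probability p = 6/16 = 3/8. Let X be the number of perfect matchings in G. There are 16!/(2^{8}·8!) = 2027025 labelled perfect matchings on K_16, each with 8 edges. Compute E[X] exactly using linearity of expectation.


K_16 has 16!/(2^{8}·8!) = 2027025 labelled perfect matchings.
For each such perfect matching H, let X_H = 1 if all 8 edges of H are present in G. Then P[X_H = 1] = p^{8} = (3/8)^{8} = 6561/16777216.
By linearity of expectation: E[X] = Σ_H E[X_H] = 2027025 · p^{8} = 2027025 · 6561/16777216 = 13299311025/16777216.
Numerically: E[X] ≈ 792.701.

E[X] = 2027025 · (3/8)^{8} = 13299311025/16777216 ≈ 792.701.


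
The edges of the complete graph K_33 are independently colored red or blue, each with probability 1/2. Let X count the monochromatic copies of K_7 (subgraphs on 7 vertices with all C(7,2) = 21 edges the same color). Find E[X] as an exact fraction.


Let X = Σ_S X_S over the C(33, 7) = 4272048 subsets S of size 7, where X_S = 1 if the K_7 on S is monochromatic.
For a fixed S, the K_7 on S has C(7, 2) = 21 edges. P[all 21 edges red] = (1/2)^21, and likewise for blue, so P[monochromatic] = 2·(1/2)^21 = 2^{1 − 21} = 1/1048576.
By linearity: E[X] = C(33, 7) · 2^{1 − 21} = 4272048 · 1/1048576 = 267003/65536.
Numerically: E[X] ≈ 4.0741.

E[X] = C(33,7)·2^(1−C(7,2)) = 267003/65536 ≈ 4.0741.


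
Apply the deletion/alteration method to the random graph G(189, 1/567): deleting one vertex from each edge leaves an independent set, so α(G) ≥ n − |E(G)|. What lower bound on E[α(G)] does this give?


E[|E(G)|] = C(189, 2)·p = 17766 · (1/567) = 94/3.
E[α(G)] ≥ n − E[|E(G)|] = 189 − 94/3 = 473/3.
Numerically: ≈ 157.667.
(This is only a lower bound; the true E[α(G)] may be larger.)

E[α(G)] ≥ 473/3 ≈ 157.667.


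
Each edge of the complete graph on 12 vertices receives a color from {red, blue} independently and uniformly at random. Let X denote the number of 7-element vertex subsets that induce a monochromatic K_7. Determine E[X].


Let X = Σ_S X_S over the C(12, 7) = 792 subsets S of size 7, where X_S = 1 if the K_7 on S is monochromatic.
For a fixed S, the K_7 on S has C(7, 2) = 21 edges. P[all 21 edges red] = (1/2)^21, and likewise for blue, so P[monochromatic] = 2·(1/2)^21 = 2^{1 − 21} = 1/1048576.
Summing: E[X] = C(12, 7) · 2^{1 − 21} = 792 · 1/1048576 = 99/131072.
Numerically: E[X] ≈ 0.0008.

E[X] = C(12,7)·2^(1−C(7,2)) = 99/131072 ≈ 0.0008.


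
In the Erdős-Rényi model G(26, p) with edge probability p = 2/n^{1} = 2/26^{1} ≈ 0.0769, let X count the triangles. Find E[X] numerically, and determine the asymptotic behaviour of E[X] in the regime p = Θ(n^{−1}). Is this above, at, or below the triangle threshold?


Number of potential triangles: C(26, 3) = 2600.
Each occurs with probability p³ ≈ (0.0769)³ ≈ 4.55166e-04.
By linearity: E[X] = C(26, 3)·p³ ≈ 2600 · 4.55166e-04 ≈ 1.183.
Here α = 1, so p = 2/n is exactly at the triangle threshold p ~ 1/n. Asymptotically E[X] → c³/6 = 2³/6 = 4/3 ≈ 1.333, a bounded constant. In this regime the triangle count is asymptotically Poisson(c³/6).

E[X] ≈ 1.183; in regime p = Θ(1/n^{1}) E[X] stays bounded (at the triangle threshold p ~ 1/n).


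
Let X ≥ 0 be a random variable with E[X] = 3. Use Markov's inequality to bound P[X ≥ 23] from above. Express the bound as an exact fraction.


μ = E[X] = 3, a = 23.
Markov: P[X ≥ 23] ≤ μ/a = (3)/23 = 3/23.
Numerically: ≈ 0.130.
(Since a = 23 > μ = 3.000, the bound 3/23 is < 1 and informative.)

P[X ≥ 23] ≤ 3/23 ≈ 0.130.


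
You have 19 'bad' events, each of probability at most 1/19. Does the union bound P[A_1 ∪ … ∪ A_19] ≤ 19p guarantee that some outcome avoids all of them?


Union bound: P[∪_{i=1}^{19} A_i] ≤ Σ_i P[A_i] ≤ 19·p = 19·(1/19) = 1.
Numerically: 1 ≈ 1.0000.
Is 1 < 1? NO.
Since the bound 1 is ≥ 1, the union bound is uninformative here; it does NOT by itself certify existence.

19·p = 1 ≈ 1.0000; existence NOT certified by the union bound.


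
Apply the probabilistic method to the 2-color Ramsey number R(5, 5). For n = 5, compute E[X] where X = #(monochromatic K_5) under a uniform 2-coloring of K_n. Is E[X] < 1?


E[X] = C(5, 5) · 2^{1 − 10} = 1 · 2^{−9} = 1/512.
As a reduced fraction: E[X] = 1/512 ≈ 0.001953.
Is E[X] < 1? YES.
Since E[X] < 1, there exists a 2-coloring of K_{5} with no monochromatic K_5; hence R(5, 5) > 5.

E[X] = 1/512 ≈ 0.001953; E[X] < 1, so R(5, 5) > 5.


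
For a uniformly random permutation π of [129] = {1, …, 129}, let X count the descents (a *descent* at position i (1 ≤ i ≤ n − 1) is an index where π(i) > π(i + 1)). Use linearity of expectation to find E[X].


Write X = Σ X_I over i = 1, …, 128, with X_I the indicator of one descent.
There are 128 indicators.
For each fixed i, the pair (π(i), π(i+1)) is a uniformly random ordered pair of distinct values from {1, …, 129}; by symmetry P[π(i) > π(i+1)] = 1/2.
By linearity: E[X] = 128 · (1/2) = (129 − 1) · (1/2) = 64 ≈ 64.0000.

E[X] = 64 = 64.0000.


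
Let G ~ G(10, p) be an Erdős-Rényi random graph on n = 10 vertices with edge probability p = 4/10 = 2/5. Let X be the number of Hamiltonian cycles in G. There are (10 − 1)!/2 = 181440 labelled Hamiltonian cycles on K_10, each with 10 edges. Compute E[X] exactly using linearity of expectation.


K_10 has (10 − 1)!/2 = 181440 labelled Hamiltonian cycles.
For each such Hamiltonian cycle H, let X_H = 1 if all 10 edges of H are present in G. Then P[X_H = 1] = p^{10} = (2/5)^{10} = 1024/9765625.
By linearity of expectation: E[X] = Σ_H E[X_H] = 181440 · p^{10} = 181440 · 1024/9765625 = 37158912/1953125.
Numerically: E[X] ≈ 19.0254.

E[X] = 181440 · (2/5)^{10} = 37158912/1953125 ≈ 19.0254.


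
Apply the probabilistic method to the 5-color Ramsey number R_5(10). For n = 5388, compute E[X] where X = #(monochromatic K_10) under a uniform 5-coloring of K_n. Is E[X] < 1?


E[X] = C(5388, 10) · 5^{1 − 45} = 5634865093375880654852250419586 · 5^{−44} = 5634865093375880654852250419586/5684341886080801486968994140625.
As a reduced fraction: E[X] = 5634865093375880654852250419586/5684341886080801486968994140625 ≈ 0.9913.
Is E[X] < 1? YES.
Since E[X] < 1, there exists a 5-coloring of K_{5388} with no monochromatic K_10; hence R_5(10) > 5388.

E[X] = 5634865093375880654852250419586/5684341886080801486968994140625 ≈ 0.9913; E[X] < 1, so R_5(10) > 5388.


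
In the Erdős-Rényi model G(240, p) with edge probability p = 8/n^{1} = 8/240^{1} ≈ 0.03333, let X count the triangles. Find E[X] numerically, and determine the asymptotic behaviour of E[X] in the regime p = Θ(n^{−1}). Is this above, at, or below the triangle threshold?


Number of potential triangles: C(240, 3) = 2275280.
Each occurs with probability p³ ≈ (0.03333)³ ≈ 3.703704e-05.
By linearity: E[X] = C(240, 3)·p³ ≈ 2275280 · 3.703704e-05 ≈ 84.2696.
Here α = 1, so p = 8/n is exactly at the triangle threshold p ~ 1/n. Asymptotically E[X] → c³/6 = 8³/6 = 256/3 ≈ 85.3333, a bounded constant. In this regime the triangle count is asymptotically Poisson(c³/6).

E[X] ≈ 84.2696; in regime p = Θ(1/n^{1}) E[X] stays bounded (at the triangle threshold p ~ 1/n).


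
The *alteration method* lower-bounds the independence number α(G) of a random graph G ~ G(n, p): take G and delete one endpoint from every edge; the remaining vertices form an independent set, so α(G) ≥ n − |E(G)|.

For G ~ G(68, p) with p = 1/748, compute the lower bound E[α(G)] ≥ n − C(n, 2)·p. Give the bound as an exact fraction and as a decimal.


E[|E(G)|] = C(68, 2)·p = 2278 · (1/748) = 67/22.
E[α(G)] ≥ n − E[|E(G)|] = 68 − 67/22 = 1429/22.
Numerically: ≈ 64.954545.
(This is only a lower bound; the true E[α(G)] may be larger.)

E[α(G)] ≥ 1429/22 ≈ 64.954545.


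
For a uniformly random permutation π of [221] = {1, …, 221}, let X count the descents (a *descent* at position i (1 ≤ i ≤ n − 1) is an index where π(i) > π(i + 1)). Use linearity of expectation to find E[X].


Write X = Σ X_I over i = 1, …, 220, with X_I the indicator of one descent.
There are 220 indicators.
For each fixed i, the pair (π(i), π(i+1)) is a uniformly random ordered pair of distinct values from {1, …, 221}; by symmetry P[π(i) > π(i+1)] = 1/2.
By linearity: E[X] = 220 · (1/2) = (221 − 1) · (1/2) = 110 ≈ 110.000.

E[X] = 110 = 110.000.


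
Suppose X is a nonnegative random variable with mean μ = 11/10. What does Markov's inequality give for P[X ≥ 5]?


μ = E[X] = 11/10, a = 5.
Markov: P[X ≥ 5] ≤ μ/a = (11/10)/5 = 11/50.
Numerically: ≈ 0.22000.
(Since a = 5 > μ = 1.10000, the bound 11/50 is < 1 and informative.)

P[X ≥ 5] ≤ 11/50 ≈ 0.22000.


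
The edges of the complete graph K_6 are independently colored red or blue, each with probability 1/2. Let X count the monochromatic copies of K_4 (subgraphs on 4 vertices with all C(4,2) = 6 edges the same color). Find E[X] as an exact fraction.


Let X = Σ_S X_S over the C(6, 4) = 15 subsets S of size 4, where X_S = 1 if the K_4 on S is monochromatic.
For a fixed S, the K_4 on S has C(4, 2) = 6 edges. P[all 6 edges red] = (1/2)^6, and likewise for blue, so P[monochromatic] = 2·(1/2)^6 = 2^{1 − 6} = 1/32.
By linearity of expectation: E[X] = C(6, 4) · 2^{1 − 6} = 15 · 1/32 = 15/32.
Numerically: E[X] ≈ 0.468750.

E[X] = C(6,4)·2^(1−C(4,2)) = 15/32 ≈ 0.468750.


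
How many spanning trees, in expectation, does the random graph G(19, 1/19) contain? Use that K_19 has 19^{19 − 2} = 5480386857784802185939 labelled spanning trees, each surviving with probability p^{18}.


K_19 has 19^{19 − 2} = 5480386857784802185939 labelled spanning trees.
For each such spanning tree H, let X_H = 1 if all 18 edges of H are present in G. Then P[X_H = 1] = p^{18} = (1/19)^{18} = 1/104127350297911241532841.
Summing the indicators: E[X] = Σ_H E[X_H] = 5480386857784802185939 · p^{18} = 5480386857784802185939 · 1/104127350297911241532841 = 1/19.
Numerically: E[X] ≈ 0.0526.

E[X] = 5480386857784802185939 · (1/19)^{18} = 1/19 ≈ 0.0526.


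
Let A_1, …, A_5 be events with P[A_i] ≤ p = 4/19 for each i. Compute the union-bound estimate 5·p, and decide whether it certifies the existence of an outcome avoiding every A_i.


Union bound: P[∪_{i=1}^{5} A_i] ≤ Σ_i P[A_i] ≤ 5·p = 5·(4/19) = 20/19.
Numerically: 20/19 ≈ 1.0526.
Is 20/19 < 1? NO.
Since the bound 20/19 is ≥ 1, the union bound is uninformative here; it does NOT by itself certify existence.

5·p = 20/19 ≈ 1.0526; existence NOT certified by the union bound.


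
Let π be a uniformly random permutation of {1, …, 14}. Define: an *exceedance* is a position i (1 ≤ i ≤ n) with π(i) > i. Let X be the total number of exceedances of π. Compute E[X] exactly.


Write X = Σ_{i=1}^{14} X_i, where X_i = 1_{π(i) > i}.
For each fixed i, π(i) is uniform over {1, …, 14} (marginal of a uniform permutation), so P[π(i) > i] = (n − i)/n. Summing: Σ_{i=1}^{14} (n − i)/n = (0 + 1 + … + 13)/14 = 14(14 − 1)/(2·14) = (14 − 1)/2.
Hence E[X] = Σ_{i=1}^{14} (14 − i)/14 = 13/2 ≈ 6.5000.

E[X] = 13/2 = 6.5000.


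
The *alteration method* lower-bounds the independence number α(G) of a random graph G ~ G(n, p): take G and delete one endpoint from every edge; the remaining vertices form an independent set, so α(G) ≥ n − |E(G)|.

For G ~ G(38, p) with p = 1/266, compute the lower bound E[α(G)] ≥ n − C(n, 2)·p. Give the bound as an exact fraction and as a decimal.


E[|E(G)|] = C(38, 2)·p = 703 · (1/266) = 37/14.
E[α(G)] ≥ n − E[|E(G)|] = 38 − 37/14 = 495/14.
Numerically: ≈ 35.35714.
(This is only a lower bound; the true E[α(G)] may be larger.)

E[α(G)] ≥ 495/14 ≈ 35.35714.


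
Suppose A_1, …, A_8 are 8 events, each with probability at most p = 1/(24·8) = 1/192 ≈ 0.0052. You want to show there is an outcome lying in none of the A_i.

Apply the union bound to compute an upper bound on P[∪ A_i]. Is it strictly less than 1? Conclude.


Union bound: P[∪_{i=1}^{8} A_i] ≤ Σ_i P[A_i] ≤ 8·p = 8·(1/192) = 1/24.
Numerically: 1/24 ≈ 0.0417.
Is 1/24 < 1? YES.
Since P[∪ A_i] ≤ 1/24 < 1, the complement has P[∩ A_i^c] ≥ 1 − 1/24 = 23/24 > 0, so some outcome avoids every A_i.

8·p = 1/24 ≈ 0.0417; existence CERTIFIED by the union bound.


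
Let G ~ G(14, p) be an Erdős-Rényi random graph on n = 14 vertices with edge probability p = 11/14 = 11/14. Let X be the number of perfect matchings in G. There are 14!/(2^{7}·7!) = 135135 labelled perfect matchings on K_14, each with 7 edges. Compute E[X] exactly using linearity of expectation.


K_14 has 14!/(2^{7}·7!) = 135135 labelled perfect matchings.
For each such perfect matching H, let X_H = 1 if all 7 edges of H are present in G. Then P[X_H = 1] = p^{7} = (11/14)^{7} = 19487171/105413504.
By linearity: E[X] = Σ_H E[X_H] = 135135 · p^{7} = 135135 · 19487171/105413504 = 376199836155/15059072.
Numerically: E[X] ≈ 2.5e+04.

E[X] = 135135 · (11/14)^{7} = 376199836155/15059072 ≈ 2.5e+04.


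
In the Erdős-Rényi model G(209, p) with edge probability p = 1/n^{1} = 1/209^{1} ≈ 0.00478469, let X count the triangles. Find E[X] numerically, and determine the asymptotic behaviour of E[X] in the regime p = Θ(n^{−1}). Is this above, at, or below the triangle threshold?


Number of potential triangles: C(209, 3) = 1499784.
Each occurs with probability p³ ≈ (0.00478469)³ ≈ 1.09537076e-07.
By linearity: E[X] = C(209, 3)·p³ ≈ 1499784 · 1.09537076e-07 ≈ 0.164282.
Here α = 1, so p = 1/n is exactly at the triangle threshold p ~ 1/n. Asymptotically E[X] → c³/6 = 1³/6 = 1/6 ≈ 0.166667, a bounded constant. In this regime the triangle count is asymptotically Poisson(c³/6).

E[X] ≈ 0.164282; in regime p = Θ(1/n^{1}) E[X] stays bounded (at the triangle threshold p ~ 1/n).


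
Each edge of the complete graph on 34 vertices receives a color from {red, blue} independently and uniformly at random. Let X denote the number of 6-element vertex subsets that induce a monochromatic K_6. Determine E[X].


Let X = Σ_S X_S over the C(34, 6) = 1344904 subsets S of size 6, where X_S = 1 if the K_6 on S is monochromatic.
For a fixed S, the K_6 on S has C(6, 2) = 15 edges. P[all 15 edges red] = (1/2)^15, and likewise for blue, so P[monochromatic] = 2·(1/2)^15 = 2^{1 − 15} = 1/16384.
Summing: E[X] = C(34, 6) · 2^{1 − 15} = 1344904 · 1/16384 = 168113/2048.
Numerically: E[X] ≈ 82.086426.

E[X] = C(34,6)·2^(1−C(6,2)) = 168113/2048 ≈ 82.086426.


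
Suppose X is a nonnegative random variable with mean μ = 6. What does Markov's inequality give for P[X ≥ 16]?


μ = E[X] = 6, a = 16.
Markov: P[X ≥ 16] ≤ μ/a = (6)/16 = 3/8.
Numerically: ≈ 0.375.
(Since a = 16 > μ = 6.000, the bound 3/8 is < 1 and informative.)

P[X ≥ 16] ≤ 3/8 ≈ 0.375.


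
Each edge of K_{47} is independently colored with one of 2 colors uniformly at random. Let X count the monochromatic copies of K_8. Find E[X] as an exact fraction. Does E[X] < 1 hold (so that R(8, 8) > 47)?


E[X] = C(47, 8) · 2^{1 − 28} = 314457495 · 2^{−27} = 314457495/134217728.
As a reduced fraction: E[X] = 314457495/134217728 ≈ 2.343.
Is E[X] < 1? NO.
Since E[X] ≥ 1, the first-moment bound is inconclusive at n = 47; it does NOT by itself certify R(8, 8) > 47.

E[X] = 314457495/134217728 ≈ 2.343; E[X] ≥ 1; first-moment method inconclusive here.


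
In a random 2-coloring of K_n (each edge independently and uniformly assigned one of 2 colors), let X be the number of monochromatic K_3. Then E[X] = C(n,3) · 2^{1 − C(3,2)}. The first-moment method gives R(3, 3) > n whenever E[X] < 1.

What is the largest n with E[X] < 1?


We need C(n, 3) · 2^{1 − 3} < 1, i.e. C(n, 3) < 2^{3 − 1} = 4.
Check values of n near the boundary:
  n = 3: C(3, 3) = 1; 1 < 4? YES
  n = 4: C(4, 3) = 4; 4 < 4? NO
The largest n with C(n, 3) < 4 is n = 3 (where E[X] = 1/4 ≈ 0.25000). Hence R(3, 3) > 3, i.e. R(3, 3) ≥ 4.

Largest n = 3; hence R(3, 3) > 3.


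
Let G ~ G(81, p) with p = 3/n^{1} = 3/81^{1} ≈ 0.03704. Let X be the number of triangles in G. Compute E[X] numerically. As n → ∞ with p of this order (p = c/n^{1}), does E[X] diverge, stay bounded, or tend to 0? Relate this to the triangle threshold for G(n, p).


Number of potential triangles: C(81, 3) = 85320.
Each occurs with probability p³ ≈ (0.03704)³ ≈ 5.080526e-05.
By linearity: E[X] = C(81, 3)·p³ ≈ 85320 · 5.080526e-05 ≈ 4.3347.
Here α = 1, so p = 3/n is exactly at the triangle threshold p ~ 1/n. Asymptotically E[X] → c³/6 = 3³/6 = 9/2 ≈ 4.5000, a bounded constant. In this regime the triangle count is asymptotically Poisson(c³/6).

E[X] ≈ 4.3347; in regime p = Θ(1/n^{1}) E[X] stays bounded (at the triangle threshold p ~ 1/n).


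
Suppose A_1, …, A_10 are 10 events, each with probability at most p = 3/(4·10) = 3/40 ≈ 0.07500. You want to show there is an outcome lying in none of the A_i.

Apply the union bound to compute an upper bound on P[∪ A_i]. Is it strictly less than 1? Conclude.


Union bound: P[∪_{i=1}^{10} A_i] ≤ Σ_i P[A_i] ≤ 10·p = 10·(3/40) = 3/4.
Numerically: 3/4 ≈ 0.75000.
Is 3/4 < 1? YES.
Since P[∪ A_i] ≤ 3/4 < 1, the complement has P[∩ A_i^c] ≥ 1 − 3/4 = 1/4 > 0, so some outcome avoids every A_i.

10·p = 3/4 ≈ 0.75000; existence CERTIFIED by the union bound.


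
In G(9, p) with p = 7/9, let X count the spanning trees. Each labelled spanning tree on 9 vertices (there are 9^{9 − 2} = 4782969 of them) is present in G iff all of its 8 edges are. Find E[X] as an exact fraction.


K_9 has 9^{9 − 2} = 4782969 labelled spanning trees.
For each such spanning tree H, let X_H = 1 if all 8 edges of H are present in G. Then P[X_H = 1] = p^{8} = (7/9)^{8} = 5764801/43046721.
By linearity: E[X] = Σ_H E[X_H] = 4782969 · p^{8} = 4782969 · 5764801/43046721 = 5764801/9.
Numerically: E[X] ≈ 640533.

E[X] = 4782969 · (7/9)^{8} = 5764801/9 ≈ 640533.


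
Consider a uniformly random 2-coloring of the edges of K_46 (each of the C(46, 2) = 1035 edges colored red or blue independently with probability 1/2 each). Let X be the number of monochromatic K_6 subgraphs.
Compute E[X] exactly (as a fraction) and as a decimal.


Let X = Σ_S X_S over the C(46, 6) = 9366819 subsets S of size 6, where X_S = 1 if the K_6 on S is monochromatic.
For a fixed S, the K_6 on S has C(6, 2) = 15 edges. P[all 15 edges red] = (1/2)^15, and likewise for blue, so P[monochromatic] = 2·(1/2)^15 = 2^{1 − 15} = 1/16384.
By linearity of expectation: E[X] = C(46, 6) · 2^{1 − 15} = 9366819 · 1/16384 = 9366819/16384.
Numerically: E[X] ≈ 571.705261.

E[X] = C(46,6)·2^(1−C(6,2)) = 9366819/16384 ≈ 571.705261.


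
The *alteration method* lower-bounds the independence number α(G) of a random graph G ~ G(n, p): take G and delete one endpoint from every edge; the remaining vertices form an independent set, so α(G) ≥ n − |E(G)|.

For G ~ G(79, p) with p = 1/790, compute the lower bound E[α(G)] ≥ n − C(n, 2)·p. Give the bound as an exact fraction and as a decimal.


E[|E(G)|] = C(79, 2)·p = 3081 · (1/790) = 39/10.
E[α(G)] ≥ n − E[|E(G)|] = 79 − 39/10 = 751/10.
Numerically: ≈ 75.1000.
(This is only a lower bound; the true E[α(G)] may be larger.)

E[α(G)] ≥ 751/10 ≈ 75.1000.


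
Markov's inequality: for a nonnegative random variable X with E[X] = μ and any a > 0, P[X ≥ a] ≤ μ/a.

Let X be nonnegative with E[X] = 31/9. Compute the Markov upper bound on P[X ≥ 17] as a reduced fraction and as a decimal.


μ = E[X] = 31/9, a = 17.
Markov: P[X ≥ 17] ≤ μ/a = (31/9)/17 = 31/153.
Numerically: ≈ 0.2026.
(Since a = 17 > μ = 3.4444, the bound 31/153 is < 1 and informative.)

P[X ≥ 17] ≤ 31/153 ≈ 0.2026.


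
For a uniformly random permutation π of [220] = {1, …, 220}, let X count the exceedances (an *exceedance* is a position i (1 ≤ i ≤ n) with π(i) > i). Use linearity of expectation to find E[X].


Write X = Σ_{i=1}^{220} X_i, where X_i = 1_{π(i) > i}.
For each fixed i, π(i) is uniform over {1, …, 220} (marginal of a uniform permutation), so P[π(i) > i] = (n − i)/n. Summing: Σ_{i=1}^{220} (n − i)/n = (0 + 1 + … + 219)/220 = 220(220 − 1)/(2·220) = (220 − 1)/2.
Hence E[X] = Σ_{i=1}^{220} (220 − i)/220 = 219/2 ≈ 109.500000.

E[X] = 219/2 = 109.500000.


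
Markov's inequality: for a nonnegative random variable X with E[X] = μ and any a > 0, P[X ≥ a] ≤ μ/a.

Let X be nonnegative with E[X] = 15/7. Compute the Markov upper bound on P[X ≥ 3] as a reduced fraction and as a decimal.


μ = E[X] = 15/7, a = 3.
Markov: P[X ≥ 3] ≤ μ/a = (15/7)/3 = 5/7.
Numerically: ≈ 0.714286.
(Since a = 3 > μ = 2.142857, the bound 5/7 is < 1 and informative.)

P[X ≥ 3] ≤ 5/7 ≈ 0.714286.


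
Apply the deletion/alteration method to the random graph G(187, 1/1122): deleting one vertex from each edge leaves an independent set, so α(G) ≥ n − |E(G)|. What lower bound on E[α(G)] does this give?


E[|E(G)|] = C(187, 2)·p = 17391 · (1/1122) = 31/2.
E[α(G)] ≥ n − E[|E(G)|] = 187 − 31/2 = 343/2.
Numerically: ≈ 171.500.
(This is only a lower bound; the true E[α(G)] may be larger.)

E[α(G)] ≥ 343/2 ≈ 171.500.
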